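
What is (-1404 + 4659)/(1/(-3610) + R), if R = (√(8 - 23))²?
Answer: -11750550/54151 ≈ -217.00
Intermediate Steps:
R = -15 (R = (√(-15))² = (I*√15)² = -15)
(-1404 + 4659)/(1/(-3610) + R) = (-1404 + 4659)/(1/(-3610) - 15) = 3255/(-1/3610 - 15) = 3255/(-54151/3610) = 3255*(-3610/54151) = -11750550/54151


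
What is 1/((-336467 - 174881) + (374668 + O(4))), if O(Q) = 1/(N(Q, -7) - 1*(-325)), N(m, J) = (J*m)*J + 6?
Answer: -527/72030359 ≈ -7.3164e-6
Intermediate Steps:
N(m, J) = 6 + m*J² (N(m, J) = m*J² + 6 = 6 + m*J²)
O(Q) = 1/(331 + 49*Q) (O(Q) = 1/((6 + Q*(-7)²) - 1*(-325)) = 1/((6 + Q*49) + 325) = 1/((6 + 49*Q) + 325) = 1/(331 + 49*Q))
1/((-336467 - 174881) + (374668 + O(4))) = 1/((-336467 - 174881) + (374668 + 1/(331 + 49*4))) = 1/(-511348 + (374668 + 1/(331 + 196))) = 1/(-511348 + (374668 + 1/527)) = 1/(-511348 + 197450037/527) = 1/(-72030359/527) = -527/72030359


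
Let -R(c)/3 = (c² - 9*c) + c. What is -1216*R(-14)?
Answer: 1123584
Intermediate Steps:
R(c) = -3*c² + 24*c (R(c) = -3*((c² - 9*c) + c) = -3*(c² - 8*c) = -3*c² + 24*c)
-1216*R(-14) = -3648*(-14)*(8 - 1*(-14)) = -3648*(-14)*(8 + 14) = -3648*(-14)*22 = -1216*(-924) = 1123584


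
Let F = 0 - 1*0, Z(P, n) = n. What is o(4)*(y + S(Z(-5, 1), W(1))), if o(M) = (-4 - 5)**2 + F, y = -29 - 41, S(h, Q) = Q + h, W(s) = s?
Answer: -5508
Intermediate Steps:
F = 0 (F = 0 + 0 = 0)
y = -70
o(M) = 81 (o(M) = (-4 - 5)**2 + 0 = (-9)**2 + 0 = 81 + 0 = 81)
o(4)*(y + S(Z(-5, 1), W(1))) = 81*(-70 + (1 + 1)) = 81*(-70 + 2) = 81*(-68) = -5508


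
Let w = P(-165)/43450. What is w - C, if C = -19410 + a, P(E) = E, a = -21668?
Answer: 32451617/790 ≈ 41078.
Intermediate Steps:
C = -41078 (C = -19410 - 21668 = -41078)
w = -3/790 (w = -165/43450 = -165*1/43450 = -3/790 ≈ -0.0037975)
w - C = -3/790 - 1*(-41078) = -3/790 + 41078 = 32451617/790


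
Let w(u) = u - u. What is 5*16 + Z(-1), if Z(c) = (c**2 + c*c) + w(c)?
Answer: 82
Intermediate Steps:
w(u) = 0
Z(c) = 2*c**2 (Z(c) = (c**2 + c*c) + 0 = (c**2 + c**2) + 0 = 2*c**2 + 0 = 2*c**2)
5*16 + Z(-1) = 5*16 + 2*(-1)**2 = 80 + 2*1 = 80 + 2 = 82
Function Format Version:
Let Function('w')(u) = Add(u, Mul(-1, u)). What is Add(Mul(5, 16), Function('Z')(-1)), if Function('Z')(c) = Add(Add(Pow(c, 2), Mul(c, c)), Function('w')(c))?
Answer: 82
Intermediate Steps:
Function('w')(u) = 0
Function('Z')(c) = Mul(2, Pow(c, 2)) (Function('Z')(c) = Add(Add(Pow(c, 2), Mul(c, c)), 0) = Add(Add(Pow(c, 2), Pow(c, 2)), 0) = Add(Mul(2, Pow(c, 2)), 0) = Mul(2, Pow(c, 2)))
Add(Mul(5, 16), Function('Z')(-1)) = Add(Mul(5, 16), Mul(2, Pow(-1, 2))) = Add(80, Mul(2, 1)) = Add(80, 2) = 82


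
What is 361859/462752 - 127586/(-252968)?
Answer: 18822428023/14632680992 ≈ 1.2863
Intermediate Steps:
361859/462752 - 127586/(-252968) = 361859*(1/462752) - 127586*(-1/252968) = 361859/462752 + 63793/126484 = 18822428023/14632680992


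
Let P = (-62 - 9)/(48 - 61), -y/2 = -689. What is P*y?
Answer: 7526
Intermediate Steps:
y = 1378 (y = -2*(-689) = 1378)
P = 71/13 (P = -71/(-13) = -71*(-1/13) = 71/13 ≈ 5.4615)
P*y = (71/13)*1378 = 7526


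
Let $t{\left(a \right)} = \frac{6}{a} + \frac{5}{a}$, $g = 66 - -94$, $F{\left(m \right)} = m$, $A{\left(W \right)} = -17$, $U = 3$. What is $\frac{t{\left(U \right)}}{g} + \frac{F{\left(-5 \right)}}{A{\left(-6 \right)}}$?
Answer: $\frac{2587}{8160} \approx 0.31703$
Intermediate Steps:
$g = 160$ ($g = 66 + 94 = 160$)
$t{\left(a \right)} = \frac{11}{a}$
$\frac{t{\left(U \right)}}{g} + \frac{F{\left(-5 \right)}}{A{\left(-6 \right)}} = \frac{11 \cdot \frac{1}{3}}{160} - \frac{5}{-17} = 11 \cdot \frac{1}{3} \cdot \frac{1}{160} - - \frac{5}{17} = \frac{11}{3} \cdot \frac{1}{160} + \frac{5}{17} = \frac{11}{480} + \frac{5}{17} = \frac{2587}{8160}$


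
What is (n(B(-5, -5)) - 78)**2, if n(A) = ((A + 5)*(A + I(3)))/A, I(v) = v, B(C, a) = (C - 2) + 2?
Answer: 6084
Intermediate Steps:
B(C, a) = C (B(C, a) = (-2 + C) + 2 = C)
n(A) = (3 + A)*(5 + A)/A (n(A) = ((A + 5)*(A + 3))/A = ((5 + A)*(3 + A))/A = ((3 + A)*(5 + A))/A = (3 + A)*(5 + A)/A)
(n(B(-5, -5)) - 78)**2 = ((8 - 5 + 15/(-5)) - 78)**2 = ((8 - 5 + 15*(-1/5)) - 78)**2 = ((8 - 5 - 3) - 78)**2 = (0 - 78)**2 = (-78)**2 = 6084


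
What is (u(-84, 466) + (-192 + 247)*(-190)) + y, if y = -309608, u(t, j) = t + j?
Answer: -319676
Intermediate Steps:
u(t, j) = j + t
(u(-84, 466) + (-192 + 247)*(-190)) + y = ((466 - 84) + (-192 + 247)*(-190)) - 309608 = (382 + 55*(-190)) - 309608 = (382 - 10450) - 309608 = -10068 - 309608 = -319676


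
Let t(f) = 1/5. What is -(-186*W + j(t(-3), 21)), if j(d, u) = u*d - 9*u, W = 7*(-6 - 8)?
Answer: -90216/5 ≈ -18043.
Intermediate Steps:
t(f) = 1/5
W = -98 (W = 7*(-14) = -98)
j(d, u) = -9*u + d*u (j(d, u) = d*u - 9*u = -9*u + d*u)
-(-186*W + j(t(-3), 21)) = -(-186*(-98) + 21*(-9 + 1/5)) = -(18228 + 21*(-44/5)) = -(18228 - 924/5) = -1*90216/5 = -90216/5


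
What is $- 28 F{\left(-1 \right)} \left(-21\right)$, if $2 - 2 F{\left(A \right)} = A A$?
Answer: $294$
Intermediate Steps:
$F{\left(A \right)} = 1 - \frac{A^{2}}{2}$ ($F{\left(A \right)} = 1 - \frac{A A}{2} = 1 - \frac{A^{2}}{2}$)
$- 28 F{\left(-1 \right)} \left(-21\right) = - 28 \left(1 - \frac{\left(-1\right)^{2}}{2}\right) \left(-21\right) = - 28 \left(1 - \frac{1}{2}\right) \left(-21\right) = \left(-28\right) \frac{1}{2} \left(-21\right) = \left(-14\right) \left(-21\right) = 294$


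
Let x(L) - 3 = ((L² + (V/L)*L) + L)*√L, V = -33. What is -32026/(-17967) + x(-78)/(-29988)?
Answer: 106704643/59866044 - 1991*I*√78/9996 ≈ 1.7824 - 1.7591*I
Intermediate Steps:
x(L) = 3 + √L*(-33 + L + L²) (x(L) = 3 + ((L² + (-33/L)*L) + L)*√L = 3 + ((L² - 33) + L)*√L = 3 + ((-33 + L²) + L)*√L = 3 + (-33 + L + L²)*√L = 3 + √L*(-33 + L + L²))
-32026/(-17967) + x(-78)/(-29988) = -32026/(-17967) + (3 + (-78)^(3/2) + (-78)^(5/2) - 33*I*√78)/(-29988) = -32026*(-1/17967) + (3 - 78*I*√78 + 6084*I*√78 - 33*I*√78)*(-1/29988) = 32026/17967 + (3 - 78*I*√78 + 6084*I*√78 - 33*I*√78)*(-1/29988) = 32026/17967 + (3 + 5973*I*√78)*(-1/29988) = 32026/17967 + (-1/9996 - 1991*I*√78/9996) = 106704643/59866044 - 1991*I*√78/9996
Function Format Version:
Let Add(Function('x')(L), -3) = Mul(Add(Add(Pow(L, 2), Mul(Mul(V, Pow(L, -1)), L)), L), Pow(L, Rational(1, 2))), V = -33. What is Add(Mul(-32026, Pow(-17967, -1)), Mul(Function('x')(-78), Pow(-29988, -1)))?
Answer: Add(Rational(106704643, 59866044), Mul(Rational(-1991, 9996), I, Pow(78, Rational(1, 2)))) ≈ Add(1.7824, Mul(-1.7591, I))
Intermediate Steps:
Function('x')(L) = Add(3, Mul(Pow(L, Rational(1, 2)), Add(-33, L, Pow(L, 2)))) (Function('x')(L) = Add(3, Mul(Add(Add(Pow(L, 2), Mul(Mul(-33, Pow(L, -1)), L)), L), Pow(L, Rational(1, 2)))) = Add(3, Mul(Add(Add(Pow(L, 2), -33), L), Pow(L, Rational(1, 2)))) = Add(3, Mul(Add(Add(-33, Pow(L, 2)), L), Pow(L, Rational(1, 2)))) = Add(3, Mul(Add(-33, L, Pow(L, 2)), Pow(L, Rational(1, 2)))) = Add(3, Mul(Pow(L, Rational(1, 2)), Add(-33, L, Pow(L, 2)))))
Add(Mul(-32026, Pow(-17967, -1)), Mul(Function('x')(-78), Pow(-29988, -1))) = Add(Mul(-32026, Pow(-17967, -1)), Mul(Add(3, Pow(-78, Rational(3, 2)), Pow(-78, Rational(5, 2)), Mul(-33, Pow(-78, Rational(1, 2)))), Pow(-29988, -1))) = Add(Mul(-32026, Rational(-1, 17967)), Mul(Add(3, Mul(-78, I, Pow(78, Rational(1, 2))), Mul(6084, I, Pow(78, Rational(1, 2))), Mul(-33, Mul(I, Pow(78, Rational(1, 2))))), Rational(-1, 29988))) = Add(Rational(32026, 17967), Mul(Add(3, Mul(-78, I, Pow(78, Rational(1, 2))), Mul(6084, I, Pow(78, Rational(1, 2))), Mul(-33, I, Pow(78, Rational(1, 2)))), Rational(-1, 29988))) = Add(Rational(32026, 17967), Mul(Add(3, Mul(5973, I, Pow(78, Rational(1, 2)))), Rational(-1, 29988))) = Add(Rational(32026, 17967), Add(Rational(-1, 9996), Mul(Rational(-1991, 9996), I, Pow(78, Rational(1, 2))))) = Add(Rational(106704643, 59866044), Mul(Rational(-1991, 9996), I, Pow(78, Rational(1, 2))))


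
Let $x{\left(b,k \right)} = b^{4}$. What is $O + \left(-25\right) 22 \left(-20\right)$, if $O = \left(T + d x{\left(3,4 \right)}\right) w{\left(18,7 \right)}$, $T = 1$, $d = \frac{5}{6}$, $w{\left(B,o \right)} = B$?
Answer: $12233$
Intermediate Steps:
$d = \frac{5}{6}$ ($d = 5 \cdot \frac{1}{6} = \frac{5}{6} \approx 0.83333$)
$O = 1233$ ($O = \left(1 + \frac{5 \cdot 3^{4}}{6}\right) 18 = \left(1 + \frac{5}{6} \cdot 81\right) 18 = \left(1 + \frac{135}{2}\right) 18 = \frac{137}{2} \cdot 18 = 1233$)
$O + \left(-25\right) 22 \left(-20\right) = 1233 + \left(-25\right) 22 \left(-20\right) = 1233 - -11000 = 1233 + 11000 = 12233$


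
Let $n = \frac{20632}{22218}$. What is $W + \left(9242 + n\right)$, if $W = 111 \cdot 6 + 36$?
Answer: $\frac{110478212}{11109} \approx 9944.9$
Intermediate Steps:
$n = \frac{10316}{11109}$ ($n = 20632 \cdot \frac{1}{22218} = \frac{10316}{11109} \approx 0.92862$)
$W = 702$ ($W = 666 + 36 = 702$)
$W + \left(9242 + n\right) = 702 + \left(9242 + \frac{10316}{11109}\right) = 702 + \frac{102679694}{11109} = \frac{110478212}{11109}$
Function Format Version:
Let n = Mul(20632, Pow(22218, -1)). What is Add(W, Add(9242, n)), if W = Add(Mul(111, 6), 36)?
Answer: Rational(110478212, 11109) ≈ 9944.9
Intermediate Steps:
n = Rational(10316, 11109) (n = Mul(20632, Rational(1, 22218)) = Rational(10316, 11109) ≈ 0.92862)
W = 702 (W = Add(666, 36) = 702)
Add(W, Add(9242, n)) = Add(702, Add(9242, Rational(10316, 11109))) = Add(702, Rational(102679694, 11109)) = Rational(110478212, 11109)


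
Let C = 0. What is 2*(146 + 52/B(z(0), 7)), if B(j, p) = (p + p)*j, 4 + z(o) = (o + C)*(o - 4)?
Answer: 2031/7 ≈ 290.14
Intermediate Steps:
z(o) = -4 + o*(-4 + o) (z(o) = -4 + (o + 0)*(o - 4) = -4 + o*(-4 + o))
B(j, p) = 2*j*p (B(j, p) = (2*p)*j = 2*j*p)
2*(146 + 52/B(z(0), 7)) = 2*(146 + 52/((2*(-4 + 0² - 4*0)*7))) = 2*(146 + 52/((2*(-4 + 0 + 0)*7))) = 2*(146 + 52/((2*(-4)*7))) = 2*(146 + 52/(-56)) = 2*(146 + 52*(-1/56)) = 2*(146 - 13/14) = 2*(2031/14) = 2031/7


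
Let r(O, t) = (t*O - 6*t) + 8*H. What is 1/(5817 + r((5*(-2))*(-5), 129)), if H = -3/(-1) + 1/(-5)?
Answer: 5/57577 ≈ 8.6840e-5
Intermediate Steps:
H = 14/5 (H = -3*(-1) + 1*(-⅕) = 3 - ⅕ = 14/5 ≈ 2.8000)
r(O, t) = 112/5 - 6*t + O*t (r(O, t) = (t*O - 6*t) + 8*(14/5) = (O*t - 6*t) + 112/5 = (-6*t + O*t) + 112/5 = 112/5 - 6*t + O*t)
1/(5817 + r((5*(-2))*(-5), 129)) = 1/(5817 + (112/5 - 6*129 + ((5*(-2))*(-5))*129)) = 1/(5817 + (112/5 - 774 - 10*(-5)*129)) = 1/(5817 + (112/5 - 774 + 50*129)) = 1/(5817 + (112/5 - 774 + 6450)) = 1/(5817 + 28492/5) = 1/(57577/5) = 5/57577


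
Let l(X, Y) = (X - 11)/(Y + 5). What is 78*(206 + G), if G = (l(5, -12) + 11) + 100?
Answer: 173550/7 ≈ 24793.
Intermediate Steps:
l(X, Y) = (-11 + X)/(5 + Y)
G = 783/7 (G = ((-11 + 5)/(5 - 12) + 11) + 100 = (-6/(-7) + 11) + 100 = (-⅐*(-6) + 11) + 100 = (6/7 + 11) + 100 = 83/7 + 100 = 783/7 ≈ 111.86)
78*(206 + G) = 78*(206 + 783/7) = 78*(2225/7) = 173550/7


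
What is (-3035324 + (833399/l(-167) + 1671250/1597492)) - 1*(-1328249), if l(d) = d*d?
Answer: -38026501558334271/22276227194 ≈ -1.7070e+6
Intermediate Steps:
l(d) = d**2
(-3035324 + (833399/l(-167) + 1671250/1597492)) - 1*(-1328249) = (-3035324 + (833399/((-167)**2) + 1671250/1597492)) - 1*(-1328249) = (-3035324 + (833399/27889 + 1671250*(1/1597492))) + 1328249 = (-3035324 + (833399*(1/27889) + 835625/798746)) + 1328249 = (-3035324 + (833399/27889 + 835625/798746)) + 1328249 = (-3035324 + 688978863279/22276227194) + 1328249 = -67614878052537577/22276227194 + 1328249 = -38026501558334271/22276227194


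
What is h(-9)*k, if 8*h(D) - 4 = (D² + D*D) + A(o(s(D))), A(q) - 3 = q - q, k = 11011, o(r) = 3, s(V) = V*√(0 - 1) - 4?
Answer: 1860859/8 ≈ 2.3261e+5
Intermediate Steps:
s(V) = -4 + I*V (s(V) = V*√(-1) - 4 = V*I - 4 = I*V - 4 = -4 + I*V)
A(q) = 3 (A(q) = 3 + (q - q) = 3 + 0 = 3)
h(D) = 7/8 + D²/4 (h(D) = ½ + ((D² + D*D) + 3)/8 = ½ + ((D² + D²) + 3)/8 = ½ + (2*D² + 3)/8 = ½ + (3 + 2*D²)/8 = ½ + (3/8 + D²/4) = 7/8 + D²/4)
h(-9)*k = (7/8 + (¼)*(-9)²)*11011 = (7/8 + (¼)*81)*11011 = (7/8 + 81/4)*11011 = (169/8)*11011 = 1860859/8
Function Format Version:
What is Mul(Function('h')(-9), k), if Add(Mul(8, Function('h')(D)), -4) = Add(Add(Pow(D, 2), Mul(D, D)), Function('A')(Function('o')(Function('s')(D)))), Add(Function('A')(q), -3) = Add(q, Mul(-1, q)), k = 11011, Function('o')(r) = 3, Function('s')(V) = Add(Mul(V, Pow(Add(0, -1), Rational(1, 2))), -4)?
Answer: Rational(1860859, 8) ≈ 2.3261e+5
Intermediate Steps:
Function('s')(V) = Add(-4, Mul(I, V)) (Function('s')(V) = Add(Mul(V, Pow(-1, Rational(1, 2))), -4) = Add(Mul(V, I), -4) = Add(Mul(I, V), -4) = Add(-4, Mul(I, V)))
Function('A')(q) = 3 (Function('A')(q) = Add(3, Add(q, Mul(-1, q))) = Add(3, 0) = 3)
Function('h')(D) = Add(Rational(7, 8), Mul(Rational(1, 4), Pow(D, 2))) (Function('h')(D) = Add(Rational(1, 2), Mul(Rational(1, 8), Add(Add(Pow(D, 2), Mul(D, D)), 3))) = Add(Rational(1, 2), Mul(Rational(1, 8), Add(Add(Pow(D, 2), Pow(D, 2)), 3))) = Add(Rational(1, 2), Mul(Rational(1, 8), Add(Mul(2, Pow(D, 2)), 3))) = Add(Rational(1, 2), Mul(Rational(1, 8), Add(3, Mul(2, Pow(D, 2))))) = Add(Rational(1, 2), Add(Rational(3, 8), Mul(Rational(1, 4), Pow(D, 2)))) = Add(Rational(7, 8), Mul(Rational(1, 4), Pow(D, 2))))
Mul(Function('h')(-9), k) = Mul(Add(Rational(7, 8), Mul(Rational(1, 4), Pow(-9, 2))), 11011) = Mul(Add(Rational(7, 8), Mul(Rational(1, 4), 81)), 11011) = Mul(Add(Rational(7, 8), Rational(81, 4)), 11011) = Mul(Rational(169, 8), 11011) = Rational(1860859, 8)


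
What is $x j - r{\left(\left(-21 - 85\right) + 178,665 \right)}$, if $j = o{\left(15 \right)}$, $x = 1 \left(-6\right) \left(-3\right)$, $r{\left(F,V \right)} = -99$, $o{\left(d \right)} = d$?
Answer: $369$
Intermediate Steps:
$x = 18$ ($x = \left(-6\right) \left(-3\right) = 18$)
$j = 15$
$x j - r{\left(\left(-21 - 85\right) + 178,665 \right)} = 18 \cdot 15 - -99 = 270 + 99 = 369$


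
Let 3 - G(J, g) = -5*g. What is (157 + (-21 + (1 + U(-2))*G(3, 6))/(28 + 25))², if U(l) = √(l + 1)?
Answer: 69437800/2809 + 549978*I/2809 ≈ 24720.0 + 195.79*I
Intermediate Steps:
G(J, g) = 3 + 5*g (G(J, g) = 3 - (-5)*g = 3 + 5*g)
U(l) = √(1 + l)
(157 + (-21 + (1 + U(-2))*G(3, 6))/(28 + 25))² = (157 + (-21 + (1 + √(1 - 2))*(3 + 5*6))/(28 + 25))² = (157 + (-21 + (1 + √(-1))*(3 + 30))/53)² = (157 + (-21 + (1 + I)*33)*(1/53))² = (157 + (-21 + (33 + 33*I))*(1/53))² = (157 + (12 + 33*I)*(1/53))² = (157 + (12/53 + 33*I/53))² = (8333/53 + 33*I/53)²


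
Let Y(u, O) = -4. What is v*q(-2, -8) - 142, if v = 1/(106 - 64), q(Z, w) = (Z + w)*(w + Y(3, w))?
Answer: -974/7 ≈ -139.14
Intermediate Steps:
q(Z, w) = (-4 + w)*(Z + w) (q(Z, w) = (Z + w)*(w - 4) = (Z + w)*(-4 + w) = (-4 + w)*(Z + w))
v = 1/42 ≈ 0.023810
v*q(-2, -8) - 142 = ((-8)² - 4*(-2) - 4*(-8) - 2*(-8))/42 - 142 = (64 + 8 + 32 + 16)/42 - 142 = (1/42)*120 - 142 = 20/7 - 142 = -974/7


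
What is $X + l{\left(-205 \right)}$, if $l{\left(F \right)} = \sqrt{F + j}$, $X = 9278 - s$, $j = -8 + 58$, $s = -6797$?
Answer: $16075 + i \sqrt{155} \approx 16075.0 + 12.45 i$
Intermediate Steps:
$j = 50$
$X = 16075$ ($X = 9278 - -6797 = 9278 + 6797 = 16075$)
$l{\left(F \right)} = \sqrt{50 + F}$ ($l{\left(F \right)} = \sqrt{F + 50} = \sqrt{50 + F}$)
$X + l{\left(-205 \right)} = 16075 + \sqrt{50 - 205} = 16075 + \sqrt{-155} = 16075 + i \sqrt{155}$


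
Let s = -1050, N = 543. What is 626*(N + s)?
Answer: -317382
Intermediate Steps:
626*(N + s) = 626*(543 - 1050) = 626*(-507) = -317382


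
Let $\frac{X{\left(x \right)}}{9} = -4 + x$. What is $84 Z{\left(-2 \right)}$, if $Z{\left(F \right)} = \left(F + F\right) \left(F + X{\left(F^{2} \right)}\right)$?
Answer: $672$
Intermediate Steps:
$X{\left(x \right)} = -36 + 9 x$ ($X{\left(x \right)} = 9 \left(-4 + x\right) = -36 + 9 x$)
$Z{\left(F \right)} = 2 F \left(-36 + F + 9 F^{2}\right)$ ($Z{\left(F \right)} = \left(F + F\right) \left(F + \left(-36 + 9 F^{2}\right)\right) = 2 F \left(-36 + F + 9 F^{2}\right)$)
$84 Z{\left(-2 \right)} = 84 \cdot 2 \left(-2\right) \left(-36 - 2 + 9 \left(-2\right)^{2}\right) = 84 \cdot 2 \left(-2\right) \left(-36 - 2 + 9 \cdot 4\right) = 84 \cdot 2 \left(-2\right) \left(-36 - 2 + 36\right) = 84 \cdot 2 \left(-2\right) \left(-2\right) = 84 \cdot 8 = 672$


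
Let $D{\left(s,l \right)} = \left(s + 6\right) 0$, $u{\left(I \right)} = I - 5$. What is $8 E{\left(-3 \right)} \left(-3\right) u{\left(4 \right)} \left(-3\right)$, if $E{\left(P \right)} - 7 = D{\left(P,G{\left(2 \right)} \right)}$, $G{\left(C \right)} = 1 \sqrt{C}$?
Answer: $-504$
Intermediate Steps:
$u{\left(I \right)} = -5 + I$
$G{\left(C \right)} = \sqrt{C}$
$D{\left(s,l \right)} = 0$ ($D{\left(s,l \right)} = \left(6 + s\right) 0 = 0$)
$E{\left(P \right)} = 7$ ($E{\left(P \right)} = 7 + 0 = 7$)
$8 E{\left(-3 \right)} \left(-3\right) u{\left(4 \right)} \left(-3\right) = 8 \cdot 7 \left(-3\right) \left(-5 + 4\right) \left(-3\right) = 8 \left(\left(-21\right) \left(-1\right)\right) \left(-3\right) = 8 \cdot 21 \left(-3\right) = 168 \left(-3\right) = -504$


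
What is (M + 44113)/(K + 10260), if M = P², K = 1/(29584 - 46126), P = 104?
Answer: 908635518/169720919 ≈ 5.3537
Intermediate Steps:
K = -1/16542 (K = 1/(-16542) = -1/16542 ≈ -6.0452e-5)
M = 10816 (M = 104² = 10816)
(M + 44113)/(K + 10260) = (10816 + 44113)/(-1/16542 + 10260) = 54929/(169720919/16542) = 54929*(16542/169720919) = 908635518/169720919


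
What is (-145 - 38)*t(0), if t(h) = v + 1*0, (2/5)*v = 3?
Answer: -2745/2 ≈ -1372.5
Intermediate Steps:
v = 15/2 (v = (5/2)*3 = 15/2 ≈ 7.5000)
t(h) = 15/2 (t(h) = 15/2 + 1*0 = 15/2 + 0 = 15/2)
(-145 - 38)*t(0) = (-145 - 38)*(15/2) = -183*15/2 = -2745/2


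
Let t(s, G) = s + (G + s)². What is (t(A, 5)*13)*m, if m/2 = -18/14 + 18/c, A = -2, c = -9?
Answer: -598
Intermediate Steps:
m = -46/7 (m = 2*(-18/14 + 18/(-9)) = 2*(-18*1/14 + 18*(-⅑)) = 2*(-9/7 - 2) = 2*(-23/7) = -46/7 ≈ -6.5714)
(t(A, 5)*13)*m = ((-2 + (5 - 2)²)*13)*(-46/7) = ((-2 + 3²)*13)*(-46/7) = ((-2 + 9)*13)*(-46/7) = (7*13)*(-46/7) = 91*(-46/7) = -598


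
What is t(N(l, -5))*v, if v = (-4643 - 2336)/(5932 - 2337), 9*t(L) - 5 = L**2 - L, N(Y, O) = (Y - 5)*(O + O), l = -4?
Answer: -11187337/6471 ≈ -1728.8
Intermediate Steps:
N(Y, O) = 2*O*(-5 + Y) (N(Y, O) = (-5 + Y)*(2*O) = 2*O*(-5 + Y))
t(L) = 5/9 - L/9 + L**2/9 (t(L) = 5/9 + (L**2 - L)/9 = 5/9 + (-L/9 + L**2/9) = 5/9 - L/9 + L**2/9)
v = -6979/3595 ≈ -1.9413
t(N(l, -5))*v = (5/9 - 2*(-5)*(-5 - 4)/9 + (2*(-5)*(-5 - 4))**2/9)*(-6979/3595) = (5/9 - 2*(-5)*(-9)/9 + (2*(-5)*(-9))**2/9)*(-6979/3595) = (5/9 - 1/9*90 + (1/9)*90**2)*(-6979/3595) = (5/9 - 10 + (1/9)*8100)*(-6979/3595) = (5/9 - 10 + 900)*(-6979/3595) = (8015/9)*(-6979/3595) = -11187337/6471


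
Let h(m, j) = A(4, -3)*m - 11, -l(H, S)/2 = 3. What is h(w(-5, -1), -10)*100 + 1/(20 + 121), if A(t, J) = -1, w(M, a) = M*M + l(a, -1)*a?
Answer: -592199/141 ≈ -4200.0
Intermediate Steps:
l(H, S) = -6 (l(H, S) = -2*3 = -6)
w(M, a) = M² - 6*a (w(M, a) = M*M - 6*a = M² - 6*a)
h(m, j) = -11 - m (h(m, j) = -m - 11 = -11 - m)
h(w(-5, -1), -10)*100 + 1/(20 + 121) = (-11 - ((-5)² - 6*(-1)))*100 + 1/(20 + 121) = (-11 - (25 + 6))*100 + 1/141 = (-11 - 1*31)*100 + 1/141 = (-11 - 31)*100 + 1/141 = -42*100 + 1/141 = -4200 + 1/141 = -592199/141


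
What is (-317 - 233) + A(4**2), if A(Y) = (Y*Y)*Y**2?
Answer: 64986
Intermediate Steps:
A(Y) = Y**4 (A(Y) = Y**2*Y**2 = Y**4)
(-317 - 233) + A(4**2) = (-317 - 233) + (4**2)**4 = -550 + 16**4 = -550 + 65536 = 64986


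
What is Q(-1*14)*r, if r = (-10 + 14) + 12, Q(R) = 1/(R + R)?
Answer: -4/7 ≈ -0.57143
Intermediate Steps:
Q(R) = 1/(2*R)
r = 16 (r = 4 + 12 = 16)
Q(-1*14)*r = (1/(2*((-1*14))))*16 = ((1/2)/(-14))*16 = ((1/2)*(-1/14))*16 = -1/28*16 = -4/7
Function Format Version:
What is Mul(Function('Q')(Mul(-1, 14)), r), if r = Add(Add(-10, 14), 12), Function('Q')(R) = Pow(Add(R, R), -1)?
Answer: Rational(-4, 7) ≈ -0.57143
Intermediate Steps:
Function('Q')(R) = Mul(Rational(1, 2), Pow(R, -1)) (Function('Q')(R) = Pow(Mul(2, R), -1) = Mul(Rational(1, 2), Pow(R, -1)))
r = 16 (r = Add(4, 12) = 16)
Mul(Function('Q')(Mul(-1, 14)), r) = Mul(Mul(Rational(1, 2), Pow(Mul(-1, 14), -1)), 16) = Mul(Mul(Rational(1, 2), Pow(-14, -1)), 16) = Mul(Mul(Rational(1, 2), Rational(-1, 14)), 16) = Mul(Rational(-1, 28), 16) = Rational(-4, 7)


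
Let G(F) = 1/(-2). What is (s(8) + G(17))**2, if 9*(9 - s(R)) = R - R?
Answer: 289/4 ≈ 72.250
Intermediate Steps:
G(F) = -1/2 (G(F) = 1*(-1/2) = -1/2)
s(R) = 9 (s(R) = 9 - (R - R)/9 = 9 - 1/9*0 = 9 + 0 = 9)
(s(8) + G(17))**2 = (9 - 1/2)**2 = (17/2)**2 = 289/4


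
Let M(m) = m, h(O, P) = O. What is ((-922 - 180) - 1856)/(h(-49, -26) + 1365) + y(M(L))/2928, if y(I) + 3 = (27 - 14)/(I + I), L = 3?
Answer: -12993181/5779872 ≈ -2.2480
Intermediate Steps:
y(I) = -3 + 13/(2*I) (y(I) = -3 + (27 - 14)/(I + I) = -3 + 13/((2*I)) = -3 + 13*(1/(2*I)) = -3 + 13/(2*I))
((-922 - 180) - 1856)/(h(-49, -26) + 1365) + y(M(L))/2928 = ((-922 - 180) - 1856)/(-49 + 1365) + (-3 + (13/2)/3)/2928 = (-1102 - 1856)/1316 + (-3 + (13/2)*(⅓))*(1/2928) = -2958*1/1316 + (-3 + 13/6)*(1/2928) = -1479/658 - ⅚*1/2928 = -1479/658 - 5/17568 = -12993181/5779872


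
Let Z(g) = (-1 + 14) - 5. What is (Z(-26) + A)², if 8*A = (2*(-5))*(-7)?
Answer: 4489/16 ≈ 280.56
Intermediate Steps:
A = 35/4 (A = ((2*(-5))*(-7))/8 = (-10*(-7))/8 = (⅛)*70 = 35/4 ≈ 8.7500)
Z(g) = 8 (Z(g) = 13 - 5 = 8)
(Z(-26) + A)² = (8 + 35/4)² = (67/4)² = 4489/16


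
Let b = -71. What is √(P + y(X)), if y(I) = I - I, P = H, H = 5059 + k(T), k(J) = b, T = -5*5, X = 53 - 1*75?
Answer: 2*√1247 ≈ 70.626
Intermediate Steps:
X = -22 (X = 53 - 75 = -22)
T = -25
k(J) = -71
H = 4988 (H = 5059 - 71 = 4988)
P = 4988
y(I) = 0
√(P + y(X)) = √(4988 + 0) = √4988 = 2*√1247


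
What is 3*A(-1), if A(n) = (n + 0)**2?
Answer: 3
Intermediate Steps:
A(n) = n**2
3*A(-1) = 3*(-1)**2 = 3*1 = 3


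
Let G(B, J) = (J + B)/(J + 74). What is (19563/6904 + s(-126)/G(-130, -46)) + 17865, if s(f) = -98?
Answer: 1358138789/75944 ≈ 17883.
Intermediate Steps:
G(B, J) = (B + J)/(74 + J)
(19563/6904 + s(-126)/G(-130, -46)) + 17865 = (19563/6904 - 98*(74 - 46)/(-130 - 46)) + 17865 = (19563*(1/6904) - 98/(-176/28)) + 17865 = (19563/6904 - 98/((1/28)*(-176))) + 17865 = (19563/6904 - 98/(-44/7)) + 17865 = (19563/6904 - 98*(-7/44)) + 17865 = (19563/6904 + 343/22) + 17865 = 1399229/75944 + 17865 = 1358138789/75944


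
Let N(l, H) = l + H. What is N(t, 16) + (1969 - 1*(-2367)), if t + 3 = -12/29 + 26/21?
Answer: 2649043/609 ≈ 4349.8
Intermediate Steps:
t = -1325/609 (t = -3 + (-12/29 + 26/21) = -3 + 502/609 = -1325/609 ≈ -2.1757)
N(l, H) = H + l
N(t, 16) + (1969 - 1*(-2367)) = (16 - 1325/609) + (1969 - 1*(-2367)) = 8419/609 + (1969 + 2367) = 8419/609 + 4336 = 2649043/609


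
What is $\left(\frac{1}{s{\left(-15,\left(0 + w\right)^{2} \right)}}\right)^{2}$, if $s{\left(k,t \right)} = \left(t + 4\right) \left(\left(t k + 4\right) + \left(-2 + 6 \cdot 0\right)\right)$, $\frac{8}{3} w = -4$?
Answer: $\frac{256}{10080625} \approx 2.5395 \cdot 10^{-5}$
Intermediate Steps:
$w = - \frac{3}{2}$ ($w = \frac{3}{8} \left(-4\right) = - \frac{3}{2} \approx -1.5$)
$s{\left(k,t \right)} = \left(2 + k t\right) \left(4 + t\right)$ ($s{\left(k,t \right)} = \left(4 + t\right) \left(\left(k t + 4\right) + \left(-2 + 0\right)\right) = \left(4 + t\right) \left(\left(4 + k t\right) - 2\right) = \left(4 + t\right) \left(2 + k t\right) = \left(2 + k t\right) \left(4 + t\right)$)
$\left(\frac{1}{s{\left(-15,\left(0 + w\right)^{2} \right)}}\right)^{2} = \left(\frac{1}{8 + 2 \left(0 - \frac{3}{2}\right)^{2} - 15 \left(\left(0 - \frac{3}{2}\right)^{2}\right)^{2} + 4 \left(-15\right) \left(0 - \frac{3}{2}\right)^{2}}\right)^{2} = \left(\frac{1}{8 + 2 \left(- \frac{3}{2}\right)^{2} - 15 \left(\left(- \frac{3}{2}\right)^{2}\right)^{2} + 4 \left(-15\right) \left(- \frac{3}{2}\right)^{2}}\right)^{2} = \left(\frac{1}{8 + 2 \cdot \frac{9}{4} - 15 \left(\frac{9}{4}\right)^{2} + 4 \left(-15\right) \frac{9}{4}}\right)^{2} = \left(\frac{1}{8 + \frac{9}{2} - \frac{1215}{16} - 135}\right)^{2} = \left(\frac{1}{- \frac{3175}{16}}\right)^{2} = \left(- \frac{16}{3175}\right)^{2} = \frac{256}{10080625}$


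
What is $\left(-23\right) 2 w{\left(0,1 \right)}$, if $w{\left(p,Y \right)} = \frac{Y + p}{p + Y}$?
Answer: $-46$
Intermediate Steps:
$w{\left(p,Y \right)} = 1$ ($w{\left(p,Y \right)} = \frac{Y + p}{Y + p} = 1$)
$\left(-23\right) 2 w{\left(0,1 \right)} = \left(-23\right) 2 \cdot 1 = \left(-46\right) 1 = -46$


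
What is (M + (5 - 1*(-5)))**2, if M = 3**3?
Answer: 1369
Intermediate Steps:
M = 27
(M + (5 - 1*(-5)))**2 = (27 + (5 - 1*(-5)))**2 = (27 + (5 + 5))**2 = (27 + 10)**2 = 37**2 = 1369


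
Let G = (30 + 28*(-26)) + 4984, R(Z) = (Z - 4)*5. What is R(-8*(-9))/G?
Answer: 170/2143 ≈ 0.079328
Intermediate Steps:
R(Z) = -20 + 5*Z (R(Z) = (-4 + Z)*5 = -20 + 5*Z)
G = 4286 (G = (30 - 728) + 4984 = -698 + 4984 = 4286)
R(-8*(-9))/G = (-20 + 5*(-8*(-9)))/4286 = (-20 + 5*72)*(1/4286) = (-20 + 360)*(1/4286) = 340*(1/4286) = 170/2143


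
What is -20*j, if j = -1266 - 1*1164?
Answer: 48600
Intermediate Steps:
j = -2430 (j = -1266 - 1164 = -2430)
-20*j = -20*(-2430) = 48600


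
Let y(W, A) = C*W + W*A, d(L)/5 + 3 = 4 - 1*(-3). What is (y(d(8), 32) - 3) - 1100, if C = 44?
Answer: 417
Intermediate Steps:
d(L) = 20 (d(L) = -15 + 5*(4 - 1*(-3)) = -15 + 5*(4 + 3) = -15 + 5*7 = -15 + 35 = 20)
y(W, A) = 44*W + A*W (y(W, A) = 44*W + W*A = 44*W + A*W)
(y(d(8), 32) - 3) - 1100 = (20*(44 + 32) - 3) - 1100 = (20*76 - 3) - 1100 = (1520 - 3) - 1100 = 1517 - 1100 = 417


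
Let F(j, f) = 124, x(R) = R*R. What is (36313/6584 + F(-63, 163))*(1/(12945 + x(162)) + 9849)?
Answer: 54854985258133/43003396 ≈ 1.2756e+6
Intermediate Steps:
x(R) = R**2
(36313/6584 + F(-63, 163))*(1/(12945 + x(162)) + 9849) = (36313/6584 + 124)*(1/(12945 + 162**2) + 9849) = (36313*(1/6584) + 124)*(1/(12945 + 26244) + 9849) = (36313/6584 + 124)*(1/39189 + 9849) = 852729*(1/39189 + 9849)/6584 = (852729/6584)*(385972462/39189) = 54854985258133/43003396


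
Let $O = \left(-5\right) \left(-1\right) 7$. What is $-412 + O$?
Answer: $-377$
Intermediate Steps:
$O = 35$ ($O = 5 \cdot 7 = 35$)
$-412 + O = -412 + 35 = -377$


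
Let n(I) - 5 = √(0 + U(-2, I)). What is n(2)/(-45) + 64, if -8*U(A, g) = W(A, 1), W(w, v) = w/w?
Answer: 575/9 - I*√2/180 ≈ 63.889 - 0.0078567*I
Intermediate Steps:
W(w, v) = 1
U(A, g) = -⅛ (U(A, g) = -⅛*1 = -⅛)
n(I) = 5 + I*√2/4 (n(I) = 5 + √(0 - ⅛) = 5 + √(-⅛) = 5 + I*√2/4)
n(2)/(-45) + 64 = (5 + I*√2/4)/(-45) + 64 = (5 + I*√2/4)*(-1/45) + 64 = (-⅑ - I*√2/180) + 64 = 575/9 - I*√2/180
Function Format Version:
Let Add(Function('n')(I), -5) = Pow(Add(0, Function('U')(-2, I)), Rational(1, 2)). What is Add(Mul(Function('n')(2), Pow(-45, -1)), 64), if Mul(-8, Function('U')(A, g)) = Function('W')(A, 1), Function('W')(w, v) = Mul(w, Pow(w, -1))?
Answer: Add(Rational(575, 9), Mul(Rational(-1, 180), I, Pow(2, Rational(1, 2)))) ≈ Add(63.889, Mul(-0.0078567, I))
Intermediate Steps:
Function('W')(w, v) = 1
Function('U')(A, g) = Rational(-1, 8) (Function('U')(A, g) = Mul(Rational(-1, 8), 1) = Rational(-1, 8))
Function('n')(I) = Add(5, Mul(Rational(1, 4), I, Pow(2, Rational(1, 2)))) (Function('n')(I) = Add(5, Pow(Add(0, Rational(-1, 8)), Rational(1, 2))) = Add(5, Pow(Rational(-1, 8), Rational(1, 2))) = Add(5, Mul(Rational(1, 4), I, Pow(2, Rational(1, 2)))))
Add(Mul(Function('n')(2), Pow(-45, -1)), 64) = Add(Mul(Add(5, Mul(Rational(1, 4), I, Pow(2, Rational(1, 2)))), Pow(-45, -1)), 64) = Add(Mul(Add(5, Mul(Rational(1, 4), I, Pow(2, Rational(1, 2)))), Rational(-1, 45)), 64) = Add(Add(Rational(-1, 9), Mul(Rational(-1, 180), I, Pow(2, Rational(1, 2)))), 64) = Add(Rational(575, 9), Mul(Rational(-1, 180), I, Pow(2, Rational(1, 2))))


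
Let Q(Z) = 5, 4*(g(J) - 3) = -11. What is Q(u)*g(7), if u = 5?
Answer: 5/4 ≈ 1.2500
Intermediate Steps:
g(J) = 1/4 (g(J) = 3 + (1/4)*(-11) = 3 - 11/4 = 1/4)
Q(u)*g(7) = 5*(1/4) = 5/4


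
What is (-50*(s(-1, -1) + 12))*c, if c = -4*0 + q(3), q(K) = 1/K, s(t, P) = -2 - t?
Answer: -550/3 ≈ -183.33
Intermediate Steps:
c = 1/3 (c = -4*0 + 1/3 = 0 + 1/3 = 1/3 ≈ 0.33333)
(-50*(s(-1, -1) + 12))*c = -50*((-2 - 1*(-1)) + 12)*(1/3) = -50*((-2 + 1) + 12)*(1/3) = -50*(-1 + 12)*(1/3) = -50*11*(1/3) = -550*1/3 = -550/3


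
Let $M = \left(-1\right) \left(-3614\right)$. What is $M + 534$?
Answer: $4148$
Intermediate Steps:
$M = 3614$
$M + 534 = 3614 + 534 = 4148$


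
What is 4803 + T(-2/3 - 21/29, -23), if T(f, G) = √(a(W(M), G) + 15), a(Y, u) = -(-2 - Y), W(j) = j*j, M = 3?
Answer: 4803 + √26 ≈ 4808.1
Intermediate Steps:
W(j) = j²
a(Y, u) = 2 + Y
T(f, G) = √26 (T(f, G) = √((2 + 3²) + 15) = √((2 + 9) + 15) = √(11 + 15) = √26)
4803 + T(-2/3 - 21/29, -23) = 4803 + √26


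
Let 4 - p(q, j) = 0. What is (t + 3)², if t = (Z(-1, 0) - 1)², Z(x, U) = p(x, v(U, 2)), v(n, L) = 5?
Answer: 144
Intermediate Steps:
p(q, j) = 4 (p(q, j) = 4 - 1*0 = 4 + 0 = 4)
Z(x, U) = 4
t = 9 (t = (4 - 1)² = 3² = 9)
(t + 3)² = (9 + 3)² = 12² = 144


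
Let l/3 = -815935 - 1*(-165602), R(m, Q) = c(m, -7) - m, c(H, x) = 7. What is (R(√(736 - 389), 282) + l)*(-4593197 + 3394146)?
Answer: 2339338908592 + 1199051*√347 ≈ 2.3394e+12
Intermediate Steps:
R(m, Q) = 7 - m
l = -1950999 (l = 3*(-815935 - 1*(-165602)) = 3*(-815935 + 165602) = 3*(-650333) = -1950999)
(R(√(736 - 389), 282) + l)*(-4593197 + 3394146) = ((7 - √(736 - 389)) - 1950999)*(-4593197 + 3394146) = ((7 - √347) - 1950999)*(-1199051) = (-1950992 - √347)*(-1199051) = 2339338908592 + 1199051*√347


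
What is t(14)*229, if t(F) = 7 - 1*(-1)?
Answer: 1832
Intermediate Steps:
t(F) = 8 (t(F) = 7 + 1 = 8)
t(14)*229 = 8*229 = 1832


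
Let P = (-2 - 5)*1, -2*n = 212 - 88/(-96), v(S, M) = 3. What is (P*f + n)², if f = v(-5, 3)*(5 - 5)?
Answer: 6528025/576 ≈ 11333.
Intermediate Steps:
n = -2555/24 (n = -(212 - 88/(-96))/2 = -(212 - 88*(-1/96))/2 = -(212 + 11/12)/2 = -½*2555/12 = -2555/24 ≈ -106.46)
P = -7 (P = -7*1 = -7)
f = 0 (f = 3*(5 - 5) = 3*0 = 0)
(P*f + n)² = (-7*0 - 2555/24)² = (0 - 2555/24)² = (-2555/24)² = 6528025/576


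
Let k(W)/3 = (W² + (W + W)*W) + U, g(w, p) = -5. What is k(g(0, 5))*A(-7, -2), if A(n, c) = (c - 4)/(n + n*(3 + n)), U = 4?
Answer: -474/7 ≈ -67.714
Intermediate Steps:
k(W) = 12 + 9*W² (k(W) = 3*((W² + (W + W)*W) + 4) = 3*((W² + (2*W)*W) + 4) = 3*((W² + 2*W²) + 4) = 3*(3*W² + 4) = 3*(4 + 3*W²) = 12 + 9*W²)
A(n, c) = (-4 + c)/(n + n*(3 + n))
k(g(0, 5))*A(-7, -2) = (12 + 9*(-5)²)*((-4 - 2)/((-7)*(4 - 7))) = (12 + 9*25)*(-⅐*(-6)/(-3)) = (12 + 225)*(-⅐*(-⅓)*(-6)) = 237*(-2/7) = -474/7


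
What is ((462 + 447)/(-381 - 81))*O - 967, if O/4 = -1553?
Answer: 866659/77 ≈ 11255.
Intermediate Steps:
O = -6212 (O = 4*(-1553) = -6212)
((462 + 447)/(-381 - 81))*O - 967 = ((462 + 447)/(-381 - 81))*(-6212) - 967 = (909/(-462))*(-6212) - 967 = (909*(-1/462))*(-6212) - 967 = -303/154*(-6212) - 967 = 941118/77 - 967 = 866659/77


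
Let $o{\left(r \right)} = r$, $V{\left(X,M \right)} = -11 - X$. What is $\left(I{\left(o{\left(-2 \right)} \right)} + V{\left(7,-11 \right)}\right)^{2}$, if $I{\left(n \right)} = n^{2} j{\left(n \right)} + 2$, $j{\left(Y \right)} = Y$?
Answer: $576$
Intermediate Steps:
$I{\left(n \right)} = 2 + n^{3}$ ($I{\left(n \right)} = n^{2} n + 2 = n^{3} + 2 = 2 + n^{3}$)
$\left(I{\left(o{\left(-2 \right)} \right)} + V{\left(7,-11 \right)}\right)^{2} = \left(\left(2 + \left(-2\right)^{3}\right) - 18\right)^{2} = \left(\left(2 - 8\right) - 18\right)^{2} = \left(-6 - 18\right)^{2} = \left(-24\right)^{2} = 576$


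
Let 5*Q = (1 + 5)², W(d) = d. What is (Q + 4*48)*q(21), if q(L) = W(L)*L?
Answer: 439236/5 ≈ 87847.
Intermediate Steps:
Q = 36/5 (Q = (1 + 5)²/5 = (⅕)*6² = (⅕)*36 = 36/5 ≈ 7.2000)
q(L) = L² (q(L) = L*L = L²)
(Q + 4*48)*q(21) = (36/5 + 4*48)*21² = (36/5 + 192)*441 = (996/5)*441 = 439236/5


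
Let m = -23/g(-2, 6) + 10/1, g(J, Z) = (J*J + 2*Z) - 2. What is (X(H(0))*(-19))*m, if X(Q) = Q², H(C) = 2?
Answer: -4446/7 ≈ -635.14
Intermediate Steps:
g(J, Z) = -2 + J² + 2*Z (g(J, Z) = (J² + 2*Z) - 2 = -2 + J² + 2*Z)
m = 117/14 (m = -23/(-2 + (-2)² + 2*6) + 10/1 = -23/(-2 + 4 + 12) + 10*1 = -23/14 + 10 = 117/14 ≈ 8.3571)
(X(H(0))*(-19))*m = (2²*(-19))*(117/14) = (4*(-19))*(117/14) = -76*117/14 = -4446/7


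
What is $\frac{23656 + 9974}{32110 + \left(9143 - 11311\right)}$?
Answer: $\frac{16815}{14971} \approx 1.1232$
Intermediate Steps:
$\frac{23656 + 9974}{32110 + \left(9143 - 11311\right)} = \frac{33630}{32110 + \left(9143 - 11311\right)} = \frac{33630}{32110 - 2168} = \frac{33630}{29942} = 33630 \cdot \frac{1}{29942} = \frac{16815}{14971}$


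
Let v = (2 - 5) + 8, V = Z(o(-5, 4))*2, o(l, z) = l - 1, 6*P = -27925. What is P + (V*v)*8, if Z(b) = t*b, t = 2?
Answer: -33685/6 ≈ -5614.2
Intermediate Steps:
P = -27925/6 (P = (1/6)*(-27925) = -27925/6 ≈ -4654.2)
o(l, z) = -1 + l
Z(b) = 2*b
V = -24 (V = (2*(-1 - 5))*2 = (2*(-6))*2 = -12*2 = -24)
v = 5 (v = -3 + 8 = 5)
P + (V*v)*8 = -27925/6 - 24*5*8 = -27925/6 - 120*8 = -27925/6 - 960 = -33685/6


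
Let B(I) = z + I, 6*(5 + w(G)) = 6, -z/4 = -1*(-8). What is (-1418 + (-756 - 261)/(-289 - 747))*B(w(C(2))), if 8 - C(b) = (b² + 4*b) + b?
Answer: 13212279/259 ≈ 51013.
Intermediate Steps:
z = -32 (z = -(-4)*(-8) = -4*8 = -32)
C(b) = 8 - b² - 5*b (C(b) = 8 - ((b² + 4*b) + b) = 8 - (b² + 5*b) = 8 + (-b² - 5*b) = 8 - b² - 5*b)
w(G) = -4 (w(G) = -5 + (⅙)*6 = -5 + 1 = -4)
B(I) = -32 + I
(-1418 + (-756 - 261)/(-289 - 747))*B(w(C(2))) = (-1418 + (-756 - 261)/(-289 - 747))*(-32 - 4) = (-1418 - 1017/(-1036))*(-36) = (-1418 - 1017*(-1/1036))*(-36) = (-1418 + 1017/1036)*(-36) = -1468031/1036*(-36) = 13212279/259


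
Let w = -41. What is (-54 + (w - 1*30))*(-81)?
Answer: 10125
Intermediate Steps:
(-54 + (w - 1*30))*(-81) = (-54 + (-41 - 1*30))*(-81) = (-54 + (-41 - 30))*(-81) = (-54 - 71)*(-81) = -125*(-81) = 10125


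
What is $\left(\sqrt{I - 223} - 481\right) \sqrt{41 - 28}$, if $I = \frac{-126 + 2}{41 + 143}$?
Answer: $\frac{\sqrt{13} \left(-22126 + i \sqrt{473294}\right)}{46} \approx -1734.3 + 53.924 i$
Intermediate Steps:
$I = - \frac{31}{46}$ ($I = - \frac{124}{184} = \left(-124\right) \frac{1}{184} = - \frac{31}{46} \approx -0.67391$)
$\left(\sqrt{I - 223} - 481\right) \sqrt{41 - 28} = \left(\sqrt{- \frac{31}{46} - 223} - 481\right) \sqrt{41 - 28} = \left(\sqrt{- \frac{10289}{46}} - 481\right) \sqrt{13} = \left(\frac{i \sqrt{473294}}{46} - 481\right) \sqrt{13} = \left(-481 + \frac{i \sqrt{473294}}{46}\right) \sqrt{13} = \sqrt{13} \left(-481 + \frac{i \sqrt{473294}}{46}\right)$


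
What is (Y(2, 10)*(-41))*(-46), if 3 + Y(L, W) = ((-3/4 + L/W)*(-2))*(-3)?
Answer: -59409/5 ≈ -11882.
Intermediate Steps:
Y(L, W) = -15/2 + 6*L/W (Y(L, W) = -3 + ((-3/4 + L/W)*(-2))*(-3) = -3 + ((-3*¼ + L/W)*(-2))*(-3) = -3 + ((-¾ + L/W)*(-2))*(-3) = -3 + (3/2 - 2*L/W)*(-3) = -3 + (-9/2 + 6*L/W) = -15/2 + 6*L/W)
(Y(2, 10)*(-41))*(-46) = ((-15/2 + 6*2/10)*(-41))*(-46) = ((-15/2 + 6*2*(⅒))*(-41))*(-46) = ((-15/2 + 6/5)*(-41))*(-46) = -63/10*(-41)*(-46) = (2583/10)*(-46) = -59409/5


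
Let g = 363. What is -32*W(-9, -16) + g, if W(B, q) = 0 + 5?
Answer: 203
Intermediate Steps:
W(B, q) = 5
-32*W(-9, -16) + g = -32*5 + 363 = -160 + 363 = 203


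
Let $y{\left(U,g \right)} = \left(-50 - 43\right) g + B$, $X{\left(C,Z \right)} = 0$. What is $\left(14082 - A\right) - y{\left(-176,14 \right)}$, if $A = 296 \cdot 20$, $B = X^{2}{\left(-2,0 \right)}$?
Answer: $9464$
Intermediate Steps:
$B = 0$ ($B = 0^{2} = 0$)
$y{\left(U,g \right)} = - 93 g$ ($y{\left(U,g \right)} = \left(-50 - 43\right) g + 0 = - 93 g + 0 = - 93 g$)
$A = 5920$
$\left(14082 - A\right) - y{\left(-176,14 \right)} = \left(14082 - 5920\right) - \left(-93\right) 14 = \left(14082 - 5920\right) - -1302 = 8162 + 1302 = 9464$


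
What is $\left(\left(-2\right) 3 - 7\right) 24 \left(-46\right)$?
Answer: $14352$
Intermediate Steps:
$\left(\left(-2\right) 3 - 7\right) 24 \left(-46\right) = \left(-6 - 7\right) 24 \left(-46\right) = \left(-13\right) 24 \left(-46\right) = \left(-312\right) \left(-46\right) = 14352$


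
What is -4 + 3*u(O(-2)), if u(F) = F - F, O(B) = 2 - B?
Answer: -4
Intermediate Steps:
u(F) = 0
-4 + 3*u(O(-2)) = -4 + 3*0 = -4 + 0 = -4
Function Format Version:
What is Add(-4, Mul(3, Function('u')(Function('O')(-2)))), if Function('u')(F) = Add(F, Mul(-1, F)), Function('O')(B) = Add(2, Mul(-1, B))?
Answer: -4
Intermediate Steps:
Function('u')(F) = 0
Add(-4, Mul(3, Function('u')(Function('O')(-2)))) = Add(-4, Mul(3, 0)) = Add(-4, 0) = -4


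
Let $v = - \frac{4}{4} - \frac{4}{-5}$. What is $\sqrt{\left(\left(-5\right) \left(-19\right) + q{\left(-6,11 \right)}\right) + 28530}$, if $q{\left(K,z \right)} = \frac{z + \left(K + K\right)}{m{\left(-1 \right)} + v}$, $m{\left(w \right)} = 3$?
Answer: $\frac{\sqrt{5610430}}{14} \approx 169.19$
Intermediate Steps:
$v = - \frac{1}{5}$ ($v = \left(-4\right) \frac{1}{4} - - \frac{4}{5} = -1 + \frac{4}{5} = - \frac{1}{5} \approx -0.2$)
$q{\left(K,z \right)} = \frac{5 K}{7} + \frac{5 z}{14}$ ($q{\left(K,z \right)} = \frac{z + \left(K + K\right)}{3 - \frac{1}{5}} = \frac{z + 2 K}{\frac{14}{5}} = \left(z + 2 K\right) \frac{5}{14} = \frac{5 K}{7} + \frac{5 z}{14}$)
$\sqrt{\left(\left(-5\right) \left(-19\right) + q{\left(-6,11 \right)}\right) + 28530} = \sqrt{\left(\left(-5\right) \left(-19\right) + \left(\frac{5}{7} \left(-6\right) + \frac{5}{14} \cdot 11\right)\right) + 28530} = \sqrt{\left(95 + \left(- \frac{30}{7} + \frac{55}{14}\right)\right) + 28530} = \sqrt{\left(95 - \frac{5}{14}\right) + 28530} = \sqrt{\frac{1325}{14} + 28530} = \sqrt{\frac{400745}{14}} = \frac{\sqrt{5610430}}{14}$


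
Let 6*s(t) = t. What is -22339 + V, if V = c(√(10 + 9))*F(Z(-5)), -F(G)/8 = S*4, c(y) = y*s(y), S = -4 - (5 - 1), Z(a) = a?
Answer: -64585/3 ≈ -21528.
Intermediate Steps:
s(t) = t/6
S = -8 (S = -4 - 1*4 = -4 - 4 = -8)
c(y) = y²/6 (c(y) = y*(y/6) = y²/6)
F(G) = 256 (F(G) = -(-64)*4 = -8*(-32) = 256)
V = 2432/3 (V = ((√(10 + 9))²/6)*256 = ((√19)²/6)*256 = ((⅙)*19)*256 = (19/6)*256 = 2432/3 ≈ 810.67)
-22339 + V = -22339 + 2432/3 = -64585/3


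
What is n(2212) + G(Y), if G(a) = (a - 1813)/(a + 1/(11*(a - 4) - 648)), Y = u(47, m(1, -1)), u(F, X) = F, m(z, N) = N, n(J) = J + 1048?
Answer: 13250595/4112 ≈ 3222.4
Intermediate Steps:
n(J) = 1048 + J
Y = 47
G(a) = (-1813 + a)/(a + 1/(-692 + 11*a)) (G(a) = (-1813 + a)/(a + 1/(11*(-4 + a) - 648)) = (-1813 + a)/(a + 1/((-44 + 11*a) - 648)) = (-1813 + a)/(a + 1/(-692 + 11*a)))
n(2212) + G(Y) = (1048 + 2212) + (1254596 - 20635*47 + 11*47**2)/(1 - 692*47 + 11*47**2) = 3260 + (1254596 - 969845 + 11*2209)/(1 - 32524 + 11*2209) = 3260 + (1254596 - 969845 + 24299)/(1 - 32524 + 24299) = 3260 + 309050/(-8224) = 3260 - 1/8224*309050 = 3260 - 154525/4112 = 13250595/4112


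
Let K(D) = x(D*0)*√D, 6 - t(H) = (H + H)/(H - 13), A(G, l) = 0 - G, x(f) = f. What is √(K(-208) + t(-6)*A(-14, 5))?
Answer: 2*√6783/19 ≈ 8.6694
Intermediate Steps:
A(G, l) = -G
t(H) = 6 - 2*H/(-13 + H) (t(H) = 6 - (H + H)/(H - 13) = 6 - 2*H/(-13 + H))
K(D) = 0 (K(D) = (D*0)*√D = 0*√D = 0)
√(K(-208) + t(-6)*A(-14, 5)) = √(0 + (2*(-39 + 2*(-6))/(-13 - 6))*(-1*(-14))) = √(0 + (2*(-39 - 12)/(-19))*14) = √(0 + (2*(-1/19)*(-51))*14) = √(0 + (102/19)*14) = √(0 + 1428/19) = √(1428/19) = 2*√6783/19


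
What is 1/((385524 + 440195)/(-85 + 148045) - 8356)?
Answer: -147960/1235528041 ≈ -0.00011975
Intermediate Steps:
1/((385524 + 440195)/(-85 + 148045) - 8356) = 1/(825719/147960 - 8356) = 1/(-1235528041/147960) = -147960/1235528041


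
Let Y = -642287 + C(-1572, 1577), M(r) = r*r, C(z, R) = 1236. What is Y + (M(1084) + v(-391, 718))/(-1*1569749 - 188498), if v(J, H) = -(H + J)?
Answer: -1127127172326/1758247 ≈ -6.4105e+5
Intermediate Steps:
M(r) = r²
v(J, H) = -H - J
Y = -641051 (Y = -642287 + 1236 = -641051)
Y + (M(1084) + v(-391, 718))/(-1*1569749 - 188498) = -641051 + (1084² + (-1*718 - 1*(-391)))/(-1*1569749 - 188498) = -641051 + (1175056 + (-718 + 391))/(-1569749 - 188498) = -641051 + (1175056 - 327)/(-1758247) = -641051 + 1174729*(-1/1758247) = -641051 - 1174729/1758247 = -1127127172326/1758247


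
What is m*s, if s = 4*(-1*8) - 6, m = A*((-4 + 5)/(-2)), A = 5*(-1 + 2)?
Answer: 95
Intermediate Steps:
A = 5 (A = 5*1 = 5)
m = -5/2 (m = 5*((-4 + 5)/(-2)) = 5*(1*(-½)) = 5*(-½) = -5/2 ≈ -2.5000)
s = -38 (s = 4*(-8) - 6 = -32 - 6 = -38)
m*s = -5/2*(-38) = 95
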